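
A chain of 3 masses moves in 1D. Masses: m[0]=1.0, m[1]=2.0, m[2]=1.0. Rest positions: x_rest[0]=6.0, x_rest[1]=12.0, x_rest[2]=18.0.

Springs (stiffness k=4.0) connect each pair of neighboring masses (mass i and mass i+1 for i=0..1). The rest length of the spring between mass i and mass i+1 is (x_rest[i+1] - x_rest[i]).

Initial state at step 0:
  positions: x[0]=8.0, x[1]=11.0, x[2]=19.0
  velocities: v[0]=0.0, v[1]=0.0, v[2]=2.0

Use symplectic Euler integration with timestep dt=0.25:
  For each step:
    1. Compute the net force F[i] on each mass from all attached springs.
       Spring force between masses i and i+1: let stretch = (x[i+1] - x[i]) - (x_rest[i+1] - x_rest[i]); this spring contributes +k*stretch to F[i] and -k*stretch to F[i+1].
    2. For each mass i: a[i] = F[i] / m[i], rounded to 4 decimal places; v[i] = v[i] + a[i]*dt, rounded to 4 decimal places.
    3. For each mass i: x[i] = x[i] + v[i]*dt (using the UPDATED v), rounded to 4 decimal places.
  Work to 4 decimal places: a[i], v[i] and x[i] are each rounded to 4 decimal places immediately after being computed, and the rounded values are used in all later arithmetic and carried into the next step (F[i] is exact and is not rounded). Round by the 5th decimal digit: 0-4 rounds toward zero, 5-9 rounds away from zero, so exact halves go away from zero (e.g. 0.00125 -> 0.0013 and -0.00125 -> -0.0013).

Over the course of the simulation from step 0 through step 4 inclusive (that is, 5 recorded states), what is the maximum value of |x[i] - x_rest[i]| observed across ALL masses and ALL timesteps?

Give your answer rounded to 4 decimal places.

Answer: 2.0313

Derivation:
Step 0: x=[8.0000 11.0000 19.0000] v=[0.0000 0.0000 2.0000]
Step 1: x=[7.2500 11.6250 19.0000] v=[-3.0000 2.5000 0.0000]
Step 2: x=[6.0938 12.6250 18.6563] v=[-4.6250 4.0000 -1.3750]
Step 3: x=[5.0704 13.5625 18.3047] v=[-4.0938 3.7501 -1.4063]
Step 4: x=[4.6700 14.0313 18.2676] v=[-1.6017 1.8752 -0.1485]
Max displacement = 2.0313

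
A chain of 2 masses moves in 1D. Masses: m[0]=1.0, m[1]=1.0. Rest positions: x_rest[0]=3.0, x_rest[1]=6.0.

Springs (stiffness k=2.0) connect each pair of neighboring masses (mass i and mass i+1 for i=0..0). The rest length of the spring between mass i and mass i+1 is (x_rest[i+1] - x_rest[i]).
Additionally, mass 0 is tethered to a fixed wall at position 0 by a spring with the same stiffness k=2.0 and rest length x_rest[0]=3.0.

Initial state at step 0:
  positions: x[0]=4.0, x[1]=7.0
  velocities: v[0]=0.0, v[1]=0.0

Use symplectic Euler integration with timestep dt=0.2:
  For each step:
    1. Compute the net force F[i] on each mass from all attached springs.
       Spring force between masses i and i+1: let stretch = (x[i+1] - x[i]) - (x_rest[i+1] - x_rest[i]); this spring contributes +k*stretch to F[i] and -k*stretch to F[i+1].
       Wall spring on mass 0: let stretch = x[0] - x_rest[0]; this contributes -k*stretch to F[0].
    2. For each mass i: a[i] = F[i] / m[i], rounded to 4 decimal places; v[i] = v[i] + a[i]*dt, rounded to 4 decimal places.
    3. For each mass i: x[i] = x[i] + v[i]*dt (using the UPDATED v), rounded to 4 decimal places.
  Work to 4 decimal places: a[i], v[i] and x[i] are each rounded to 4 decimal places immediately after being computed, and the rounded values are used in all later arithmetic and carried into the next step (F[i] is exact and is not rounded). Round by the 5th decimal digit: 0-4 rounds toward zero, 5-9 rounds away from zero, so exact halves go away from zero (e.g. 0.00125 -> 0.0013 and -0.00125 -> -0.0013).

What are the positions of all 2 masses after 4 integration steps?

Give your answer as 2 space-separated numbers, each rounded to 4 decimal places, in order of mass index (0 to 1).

Step 0: x=[4.0000 7.0000] v=[0.0000 0.0000]
Step 1: x=[3.9200 7.0000] v=[-0.4000 0.0000]
Step 2: x=[3.7728 6.9936] v=[-0.7360 -0.0320]
Step 3: x=[3.5814 6.9695] v=[-0.9568 -0.1203]
Step 4: x=[3.3746 6.9144] v=[-1.0341 -0.2755]

Answer: 3.3746 6.9144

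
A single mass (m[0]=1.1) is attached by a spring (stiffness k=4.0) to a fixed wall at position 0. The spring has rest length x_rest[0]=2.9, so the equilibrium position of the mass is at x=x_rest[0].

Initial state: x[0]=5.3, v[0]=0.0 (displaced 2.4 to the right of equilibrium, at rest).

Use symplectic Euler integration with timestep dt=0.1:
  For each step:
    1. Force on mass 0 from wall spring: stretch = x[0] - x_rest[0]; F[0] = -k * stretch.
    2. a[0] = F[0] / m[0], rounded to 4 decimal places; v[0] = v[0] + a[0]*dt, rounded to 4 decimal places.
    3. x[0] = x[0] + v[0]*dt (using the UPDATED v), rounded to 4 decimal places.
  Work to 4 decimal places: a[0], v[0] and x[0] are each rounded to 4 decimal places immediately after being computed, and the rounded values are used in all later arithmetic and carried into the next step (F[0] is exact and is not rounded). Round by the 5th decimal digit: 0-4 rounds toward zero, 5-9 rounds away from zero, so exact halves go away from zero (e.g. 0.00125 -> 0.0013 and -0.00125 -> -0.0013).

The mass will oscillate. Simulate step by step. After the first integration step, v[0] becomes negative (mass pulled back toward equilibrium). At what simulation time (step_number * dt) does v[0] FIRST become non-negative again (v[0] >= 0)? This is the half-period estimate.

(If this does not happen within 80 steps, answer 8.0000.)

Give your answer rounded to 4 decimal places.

Step 0: x=[5.3000] v=[0.0000]
Step 1: x=[5.2127] v=[-0.8727]
Step 2: x=[5.0413] v=[-1.7137]
Step 3: x=[4.7921] v=[-2.4924]
Step 4: x=[4.4741] v=[-3.1804]
Step 5: x=[4.0988] v=[-3.7528]
Step 6: x=[3.6799] v=[-4.1887]
Step 7: x=[3.2327] v=[-4.4723]
Step 8: x=[2.7734] v=[-4.5933]
Step 9: x=[2.3187] v=[-4.5473]
Step 10: x=[1.8851] v=[-4.3359]
Step 11: x=[1.4884] v=[-3.9669]
Step 12: x=[1.1430] v=[-3.4536]
Step 13: x=[0.8615] v=[-2.8147]
Step 14: x=[0.6542] v=[-2.0734]
Step 15: x=[0.5285] v=[-1.2568]
Step 16: x=[0.4891] v=[-0.3944]
Step 17: x=[0.5373] v=[0.4823]
First v>=0 after going negative at step 17, time=1.7000

Answer: 1.7000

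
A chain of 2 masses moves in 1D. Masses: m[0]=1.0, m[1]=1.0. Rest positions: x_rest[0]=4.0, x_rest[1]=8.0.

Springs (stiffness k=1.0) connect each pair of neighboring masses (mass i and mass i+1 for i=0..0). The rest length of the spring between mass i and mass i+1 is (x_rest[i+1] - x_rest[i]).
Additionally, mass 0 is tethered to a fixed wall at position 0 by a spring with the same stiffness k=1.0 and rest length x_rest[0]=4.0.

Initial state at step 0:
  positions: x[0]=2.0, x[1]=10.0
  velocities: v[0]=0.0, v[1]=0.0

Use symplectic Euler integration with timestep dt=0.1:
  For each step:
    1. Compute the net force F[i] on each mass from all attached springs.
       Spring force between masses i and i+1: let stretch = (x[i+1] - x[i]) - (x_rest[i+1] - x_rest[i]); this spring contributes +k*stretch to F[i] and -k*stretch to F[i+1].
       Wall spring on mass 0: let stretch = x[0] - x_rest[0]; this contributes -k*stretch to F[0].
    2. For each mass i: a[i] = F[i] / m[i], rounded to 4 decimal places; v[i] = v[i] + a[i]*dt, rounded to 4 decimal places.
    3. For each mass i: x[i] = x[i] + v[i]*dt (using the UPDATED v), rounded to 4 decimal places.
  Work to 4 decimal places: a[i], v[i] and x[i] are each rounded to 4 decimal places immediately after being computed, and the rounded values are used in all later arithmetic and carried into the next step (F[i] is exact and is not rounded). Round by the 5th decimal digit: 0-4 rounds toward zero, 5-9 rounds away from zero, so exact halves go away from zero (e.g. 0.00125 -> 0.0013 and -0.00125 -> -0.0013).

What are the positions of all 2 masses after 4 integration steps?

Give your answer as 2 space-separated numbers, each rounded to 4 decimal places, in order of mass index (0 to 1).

Step 0: x=[2.0000 10.0000] v=[0.0000 0.0000]
Step 1: x=[2.0600 9.9600] v=[0.6000 -0.4000]
Step 2: x=[2.1784 9.8810] v=[1.1840 -0.7900]
Step 3: x=[2.3520 9.7650] v=[1.7364 -1.1603]
Step 4: x=[2.5763 9.6148] v=[2.2425 -1.5016]

Answer: 2.5763 9.6148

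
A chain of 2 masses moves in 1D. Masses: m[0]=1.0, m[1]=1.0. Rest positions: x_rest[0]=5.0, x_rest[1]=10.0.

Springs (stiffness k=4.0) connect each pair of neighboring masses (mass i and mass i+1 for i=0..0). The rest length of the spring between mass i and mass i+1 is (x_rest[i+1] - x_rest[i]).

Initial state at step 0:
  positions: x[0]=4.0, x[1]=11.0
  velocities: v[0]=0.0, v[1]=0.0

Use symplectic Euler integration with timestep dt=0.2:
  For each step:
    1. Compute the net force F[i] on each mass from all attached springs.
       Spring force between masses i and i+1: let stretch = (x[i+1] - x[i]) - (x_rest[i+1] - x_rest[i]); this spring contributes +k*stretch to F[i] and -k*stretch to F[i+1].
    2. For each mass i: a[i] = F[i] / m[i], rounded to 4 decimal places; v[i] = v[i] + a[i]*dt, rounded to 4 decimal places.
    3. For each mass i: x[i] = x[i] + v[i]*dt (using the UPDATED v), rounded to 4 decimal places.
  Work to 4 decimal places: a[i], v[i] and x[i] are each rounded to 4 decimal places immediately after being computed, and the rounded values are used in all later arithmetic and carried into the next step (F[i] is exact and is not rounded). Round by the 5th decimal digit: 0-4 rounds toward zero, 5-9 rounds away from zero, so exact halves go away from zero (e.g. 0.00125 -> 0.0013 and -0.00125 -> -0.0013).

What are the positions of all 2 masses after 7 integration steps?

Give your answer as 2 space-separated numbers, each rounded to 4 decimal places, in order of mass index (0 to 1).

Step 0: x=[4.0000 11.0000] v=[0.0000 0.0000]
Step 1: x=[4.3200 10.6800] v=[1.6000 -1.6000]
Step 2: x=[4.8576 10.1424] v=[2.6880 -2.6880]
Step 3: x=[5.4408 9.5592] v=[2.9158 -2.9158]
Step 4: x=[5.8829 9.1171] v=[2.2105 -2.2105]
Step 5: x=[6.0425 8.9575] v=[0.7979 -0.7979]
Step 6: x=[5.8685 9.1315] v=[-0.8701 0.8701]
Step 7: x=[5.4166 9.5834] v=[-2.2597 2.2597]

Answer: 5.4166 9.5834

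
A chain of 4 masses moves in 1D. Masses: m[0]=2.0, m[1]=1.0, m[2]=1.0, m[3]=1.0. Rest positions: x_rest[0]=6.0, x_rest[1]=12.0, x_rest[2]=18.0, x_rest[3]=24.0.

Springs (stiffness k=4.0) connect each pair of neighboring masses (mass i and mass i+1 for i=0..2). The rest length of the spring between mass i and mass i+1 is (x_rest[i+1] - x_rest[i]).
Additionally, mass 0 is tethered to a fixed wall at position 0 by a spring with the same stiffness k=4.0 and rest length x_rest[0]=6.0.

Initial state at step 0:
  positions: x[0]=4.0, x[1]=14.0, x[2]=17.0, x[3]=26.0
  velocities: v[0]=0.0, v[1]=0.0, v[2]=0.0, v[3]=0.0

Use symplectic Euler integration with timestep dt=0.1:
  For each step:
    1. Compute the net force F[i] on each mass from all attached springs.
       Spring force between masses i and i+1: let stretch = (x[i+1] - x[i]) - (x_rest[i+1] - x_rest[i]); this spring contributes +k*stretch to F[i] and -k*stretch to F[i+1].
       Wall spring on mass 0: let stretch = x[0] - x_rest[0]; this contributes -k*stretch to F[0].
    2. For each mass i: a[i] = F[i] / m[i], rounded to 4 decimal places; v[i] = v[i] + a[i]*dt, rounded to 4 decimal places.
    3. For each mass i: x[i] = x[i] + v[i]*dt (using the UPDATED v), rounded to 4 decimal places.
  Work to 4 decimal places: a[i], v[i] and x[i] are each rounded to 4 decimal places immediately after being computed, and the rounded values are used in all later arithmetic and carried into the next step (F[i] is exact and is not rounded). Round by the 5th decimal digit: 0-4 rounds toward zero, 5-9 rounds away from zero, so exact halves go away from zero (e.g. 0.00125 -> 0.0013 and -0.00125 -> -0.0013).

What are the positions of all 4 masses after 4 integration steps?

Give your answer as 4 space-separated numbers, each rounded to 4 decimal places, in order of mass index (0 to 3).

Step 0: x=[4.0000 14.0000 17.0000 26.0000] v=[0.0000 0.0000 0.0000 0.0000]
Step 1: x=[4.1200 13.7200 17.2400 25.8800] v=[1.2000 -2.8000 2.4000 -1.2000]
Step 2: x=[4.3496 13.1968 17.6848 25.6544] v=[2.2960 -5.2320 4.4480 -2.2560]
Step 3: x=[4.6692 12.4992 18.2689 25.3500] v=[3.1955 -6.9757 5.8406 -3.0438]
Step 4: x=[5.0520 11.7192 18.9054 25.0024] v=[3.8277 -7.7998 6.3652 -3.4762]

Answer: 5.0520 11.7192 18.9054 25.0024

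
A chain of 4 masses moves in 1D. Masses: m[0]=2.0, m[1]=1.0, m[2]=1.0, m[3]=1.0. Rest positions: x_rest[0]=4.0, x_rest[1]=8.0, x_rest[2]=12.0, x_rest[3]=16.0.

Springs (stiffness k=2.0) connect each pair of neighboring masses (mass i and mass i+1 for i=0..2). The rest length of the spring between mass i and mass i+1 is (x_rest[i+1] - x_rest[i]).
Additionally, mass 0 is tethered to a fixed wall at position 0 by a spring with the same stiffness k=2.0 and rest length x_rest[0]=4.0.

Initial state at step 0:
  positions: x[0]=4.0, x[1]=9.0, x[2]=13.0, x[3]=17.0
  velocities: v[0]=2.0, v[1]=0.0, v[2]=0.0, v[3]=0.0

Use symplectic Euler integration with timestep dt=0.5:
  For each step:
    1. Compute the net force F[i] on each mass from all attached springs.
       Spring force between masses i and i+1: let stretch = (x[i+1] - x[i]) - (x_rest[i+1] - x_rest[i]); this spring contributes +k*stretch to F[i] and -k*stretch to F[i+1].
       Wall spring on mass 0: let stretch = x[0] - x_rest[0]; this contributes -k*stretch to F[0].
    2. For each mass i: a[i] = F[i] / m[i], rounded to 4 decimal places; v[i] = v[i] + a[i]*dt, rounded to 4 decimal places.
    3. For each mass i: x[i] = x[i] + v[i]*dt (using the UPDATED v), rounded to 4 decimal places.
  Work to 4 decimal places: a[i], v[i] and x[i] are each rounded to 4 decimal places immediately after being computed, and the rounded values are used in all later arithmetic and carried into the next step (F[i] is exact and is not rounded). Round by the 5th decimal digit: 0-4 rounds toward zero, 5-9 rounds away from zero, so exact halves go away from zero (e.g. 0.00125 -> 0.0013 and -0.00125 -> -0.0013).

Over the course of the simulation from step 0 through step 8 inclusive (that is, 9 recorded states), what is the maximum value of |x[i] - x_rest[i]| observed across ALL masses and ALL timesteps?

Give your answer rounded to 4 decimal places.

Step 0: x=[4.0000 9.0000 13.0000 17.0000] v=[2.0000 0.0000 0.0000 0.0000]
Step 1: x=[5.2500 8.5000 13.0000 17.0000] v=[2.5000 -1.0000 0.0000 0.0000]
Step 2: x=[6.0000 8.6250 12.7500 17.0000] v=[1.5000 0.2500 -0.5000 0.0000]
Step 3: x=[5.9063 9.5000 12.5625 16.8750] v=[-0.1875 1.7500 -0.3750 -0.2500]
Step 4: x=[5.2344 10.1094 13.0000 16.5938] v=[-1.3438 1.2188 0.8750 -0.5625]
Step 5: x=[4.4727 9.7266 13.7891 16.5157] v=[-1.5235 -0.7656 1.5782 -0.1563]
Step 6: x=[3.9063 8.7481 13.9103 17.0743] v=[-1.1329 -1.9570 0.2423 1.1171]
Step 7: x=[3.5737 7.9298 13.0324 18.0509] v=[-0.6652 -1.6366 -1.7559 1.9531]
Step 8: x=[3.4367 7.4848 12.1124 18.5182] v=[-0.2740 -0.8901 -1.8400 0.9346]
Max displacement = 2.5182

Answer: 2.5182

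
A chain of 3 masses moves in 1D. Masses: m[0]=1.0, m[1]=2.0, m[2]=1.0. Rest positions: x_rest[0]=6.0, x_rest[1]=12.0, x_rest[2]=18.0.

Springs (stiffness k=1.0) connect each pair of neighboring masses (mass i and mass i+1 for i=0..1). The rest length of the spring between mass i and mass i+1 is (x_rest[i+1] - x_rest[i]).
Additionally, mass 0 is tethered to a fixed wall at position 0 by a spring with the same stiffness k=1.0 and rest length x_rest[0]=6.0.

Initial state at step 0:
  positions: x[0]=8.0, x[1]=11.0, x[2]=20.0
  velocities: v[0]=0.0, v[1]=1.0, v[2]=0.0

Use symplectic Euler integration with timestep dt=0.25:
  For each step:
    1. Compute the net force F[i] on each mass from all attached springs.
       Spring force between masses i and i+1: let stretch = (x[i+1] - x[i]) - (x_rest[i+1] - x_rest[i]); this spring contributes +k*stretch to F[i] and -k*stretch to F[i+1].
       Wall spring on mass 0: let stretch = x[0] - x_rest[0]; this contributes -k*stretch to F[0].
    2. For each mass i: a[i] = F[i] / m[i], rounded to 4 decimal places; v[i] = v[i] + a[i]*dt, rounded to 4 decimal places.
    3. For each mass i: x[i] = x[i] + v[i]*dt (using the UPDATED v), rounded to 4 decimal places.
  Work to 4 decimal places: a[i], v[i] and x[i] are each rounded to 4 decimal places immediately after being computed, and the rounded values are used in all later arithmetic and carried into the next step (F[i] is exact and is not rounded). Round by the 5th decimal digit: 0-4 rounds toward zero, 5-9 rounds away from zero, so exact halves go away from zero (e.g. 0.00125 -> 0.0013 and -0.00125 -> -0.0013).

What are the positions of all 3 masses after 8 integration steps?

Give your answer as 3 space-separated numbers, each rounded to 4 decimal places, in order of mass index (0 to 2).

Step 0: x=[8.0000 11.0000 20.0000] v=[0.0000 1.0000 0.0000]
Step 1: x=[7.6875 11.4375 19.8125] v=[-1.2500 1.7500 -0.7500]
Step 2: x=[7.1289 12.0195 19.4766] v=[-2.2344 2.3281 -1.3438]
Step 3: x=[6.4304 12.6817 19.0496] v=[-2.7940 2.6489 -1.7081]
Step 4: x=[5.7207 13.3476 18.5996] v=[-2.8388 2.6635 -1.8001]
Step 5: x=[5.1301 13.9393 18.1963] v=[-2.3623 2.3666 -1.6131]
Step 6: x=[4.7695 14.3887 17.9020] v=[-1.4425 1.7976 -1.1774]
Step 7: x=[4.7120 14.6473 17.7631] v=[-0.2301 1.0344 -0.5557]
Step 8: x=[4.9809 14.6928 17.8045] v=[1.0757 0.1820 0.1654]

Answer: 4.9809 14.6928 17.8045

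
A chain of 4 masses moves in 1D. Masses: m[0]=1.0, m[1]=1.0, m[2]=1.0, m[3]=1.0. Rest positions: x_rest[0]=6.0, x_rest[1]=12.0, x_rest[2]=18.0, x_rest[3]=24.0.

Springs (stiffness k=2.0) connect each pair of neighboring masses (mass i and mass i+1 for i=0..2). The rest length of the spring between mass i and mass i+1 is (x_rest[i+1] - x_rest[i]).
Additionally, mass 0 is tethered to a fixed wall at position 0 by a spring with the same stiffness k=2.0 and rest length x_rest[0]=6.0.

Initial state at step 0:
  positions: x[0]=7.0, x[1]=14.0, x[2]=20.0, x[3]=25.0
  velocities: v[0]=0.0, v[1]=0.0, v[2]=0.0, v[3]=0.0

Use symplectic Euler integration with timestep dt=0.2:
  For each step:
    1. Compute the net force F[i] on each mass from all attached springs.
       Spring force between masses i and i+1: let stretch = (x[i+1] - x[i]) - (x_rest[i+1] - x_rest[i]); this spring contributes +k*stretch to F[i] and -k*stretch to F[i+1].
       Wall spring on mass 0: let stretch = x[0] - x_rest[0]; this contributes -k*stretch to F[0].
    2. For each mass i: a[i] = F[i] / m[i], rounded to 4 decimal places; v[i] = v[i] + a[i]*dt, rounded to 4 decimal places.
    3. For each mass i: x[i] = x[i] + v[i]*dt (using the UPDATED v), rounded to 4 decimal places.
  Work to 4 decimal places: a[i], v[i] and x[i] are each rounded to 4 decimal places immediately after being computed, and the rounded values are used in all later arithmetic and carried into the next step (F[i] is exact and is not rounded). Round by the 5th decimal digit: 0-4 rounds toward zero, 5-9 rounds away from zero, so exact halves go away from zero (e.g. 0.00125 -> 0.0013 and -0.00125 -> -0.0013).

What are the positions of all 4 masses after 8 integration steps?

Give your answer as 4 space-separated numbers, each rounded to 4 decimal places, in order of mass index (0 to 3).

Step 0: x=[7.0000 14.0000 20.0000 25.0000] v=[0.0000 0.0000 0.0000 0.0000]
Step 1: x=[7.0000 13.9200 19.9200 25.0800] v=[0.0000 -0.4000 -0.4000 0.4000]
Step 2: x=[6.9936 13.7664 19.7728 25.2272] v=[-0.0320 -0.7680 -0.7360 0.7360]
Step 3: x=[6.9695 13.5515 19.5814 25.4180] v=[-0.1203 -1.0746 -0.9568 0.9542]
Step 4: x=[6.9144 13.2924 19.3746 25.6219] v=[-0.2753 -1.2954 -1.0341 1.0196]
Step 5: x=[6.8164 13.0097 19.1810 25.8060] v=[-0.4899 -1.4137 -0.9681 0.9207]
Step 6: x=[6.6686 12.7252 19.0237 25.9401] v=[-0.7391 -1.4225 -0.7866 0.6707]
Step 7: x=[6.4718 12.4601 18.9158 26.0009] v=[-0.9839 -1.3257 -0.5394 0.3041]
Step 8: x=[6.2363 12.2324 18.8583 25.9749] v=[-1.1773 -1.1387 -0.2876 -0.1299]

Answer: 6.2363 12.2324 18.8583 25.9749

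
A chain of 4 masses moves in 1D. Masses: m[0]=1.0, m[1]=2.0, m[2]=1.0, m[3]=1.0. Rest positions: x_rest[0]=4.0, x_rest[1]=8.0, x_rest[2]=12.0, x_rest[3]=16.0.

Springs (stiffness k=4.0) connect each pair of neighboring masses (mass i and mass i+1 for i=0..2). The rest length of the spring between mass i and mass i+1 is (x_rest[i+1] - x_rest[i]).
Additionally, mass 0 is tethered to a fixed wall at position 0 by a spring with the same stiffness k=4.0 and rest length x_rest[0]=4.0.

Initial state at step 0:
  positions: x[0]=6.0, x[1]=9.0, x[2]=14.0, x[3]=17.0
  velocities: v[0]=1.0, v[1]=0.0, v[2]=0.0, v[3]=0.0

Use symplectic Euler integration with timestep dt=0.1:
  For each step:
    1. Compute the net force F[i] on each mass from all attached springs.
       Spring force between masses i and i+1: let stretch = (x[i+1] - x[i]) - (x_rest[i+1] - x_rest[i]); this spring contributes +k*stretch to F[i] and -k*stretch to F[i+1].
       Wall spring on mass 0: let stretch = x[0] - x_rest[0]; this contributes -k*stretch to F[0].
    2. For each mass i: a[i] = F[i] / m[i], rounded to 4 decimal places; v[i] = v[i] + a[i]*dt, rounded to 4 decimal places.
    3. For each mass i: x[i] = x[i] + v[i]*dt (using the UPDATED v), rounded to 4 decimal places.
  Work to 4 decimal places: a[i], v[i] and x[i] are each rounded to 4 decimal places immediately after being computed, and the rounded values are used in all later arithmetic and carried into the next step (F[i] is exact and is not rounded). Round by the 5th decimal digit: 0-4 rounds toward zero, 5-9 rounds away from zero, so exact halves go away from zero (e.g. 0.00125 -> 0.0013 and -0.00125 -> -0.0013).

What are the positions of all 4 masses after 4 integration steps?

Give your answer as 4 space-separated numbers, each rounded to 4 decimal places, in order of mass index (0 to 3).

Answer: 5.2845 9.3390 13.3363 17.3320

Derivation:
Step 0: x=[6.0000 9.0000 14.0000 17.0000] v=[1.0000 0.0000 0.0000 0.0000]
Step 1: x=[5.9800 9.0400 13.9200 17.0400] v=[-0.2000 0.4000 -0.8000 0.4000]
Step 2: x=[5.8432 9.1164 13.7696 17.1152] v=[-1.3680 0.7640 -1.5040 0.7520]
Step 3: x=[5.6036 9.2204 13.5669 17.2166] v=[-2.3960 1.0400 -2.0270 1.0138]
Step 4: x=[5.2845 9.3390 13.3363 17.3320] v=[-3.1907 1.1859 -2.3057 1.1539]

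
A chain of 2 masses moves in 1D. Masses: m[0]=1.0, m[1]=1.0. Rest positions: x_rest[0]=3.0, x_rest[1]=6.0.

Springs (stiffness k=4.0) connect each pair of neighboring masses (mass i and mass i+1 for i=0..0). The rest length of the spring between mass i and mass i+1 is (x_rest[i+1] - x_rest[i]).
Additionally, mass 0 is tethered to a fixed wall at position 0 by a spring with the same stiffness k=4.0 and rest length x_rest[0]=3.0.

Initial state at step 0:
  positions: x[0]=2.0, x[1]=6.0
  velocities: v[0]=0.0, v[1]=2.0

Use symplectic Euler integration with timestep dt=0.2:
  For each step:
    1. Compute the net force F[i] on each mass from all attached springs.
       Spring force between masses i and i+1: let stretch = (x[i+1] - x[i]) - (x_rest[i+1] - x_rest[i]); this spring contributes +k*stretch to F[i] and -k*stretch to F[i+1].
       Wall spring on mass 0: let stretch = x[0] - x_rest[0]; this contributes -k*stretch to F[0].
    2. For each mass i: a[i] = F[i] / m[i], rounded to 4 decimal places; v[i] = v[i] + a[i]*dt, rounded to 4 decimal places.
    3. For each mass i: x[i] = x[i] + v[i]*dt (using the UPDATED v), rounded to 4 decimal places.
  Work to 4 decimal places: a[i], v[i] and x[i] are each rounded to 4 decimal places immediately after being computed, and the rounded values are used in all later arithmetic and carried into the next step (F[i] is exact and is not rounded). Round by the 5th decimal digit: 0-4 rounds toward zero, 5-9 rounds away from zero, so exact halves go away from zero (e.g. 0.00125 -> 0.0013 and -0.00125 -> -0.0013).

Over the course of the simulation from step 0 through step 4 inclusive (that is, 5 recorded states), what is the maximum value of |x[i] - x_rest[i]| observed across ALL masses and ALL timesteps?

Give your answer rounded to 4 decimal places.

Answer: 1.0992

Derivation:
Step 0: x=[2.0000 6.0000] v=[0.0000 2.0000]
Step 1: x=[2.3200 6.2400] v=[1.6000 1.2000]
Step 2: x=[2.8960 6.3328] v=[2.8800 0.4640]
Step 3: x=[3.5585 6.3557] v=[3.3126 0.1146]
Step 4: x=[4.0992 6.4111] v=[2.7036 0.2768]
Max displacement = 1.0992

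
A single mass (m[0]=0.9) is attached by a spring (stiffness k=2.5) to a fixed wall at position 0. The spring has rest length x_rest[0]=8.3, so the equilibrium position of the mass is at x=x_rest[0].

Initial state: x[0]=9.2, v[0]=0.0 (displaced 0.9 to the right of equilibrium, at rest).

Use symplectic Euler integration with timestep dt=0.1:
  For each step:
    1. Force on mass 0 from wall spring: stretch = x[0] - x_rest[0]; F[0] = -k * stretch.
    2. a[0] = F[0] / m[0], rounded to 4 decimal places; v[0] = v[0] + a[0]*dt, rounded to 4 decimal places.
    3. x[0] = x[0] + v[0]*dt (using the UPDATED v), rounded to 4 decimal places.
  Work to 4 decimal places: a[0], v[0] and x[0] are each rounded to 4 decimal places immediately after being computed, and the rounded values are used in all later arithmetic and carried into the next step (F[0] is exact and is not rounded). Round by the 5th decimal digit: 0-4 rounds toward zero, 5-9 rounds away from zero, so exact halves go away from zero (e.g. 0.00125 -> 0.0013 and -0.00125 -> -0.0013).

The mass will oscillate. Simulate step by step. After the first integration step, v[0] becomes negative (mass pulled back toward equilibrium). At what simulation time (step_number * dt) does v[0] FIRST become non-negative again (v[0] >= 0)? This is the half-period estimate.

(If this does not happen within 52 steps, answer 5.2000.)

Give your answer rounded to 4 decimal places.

Step 0: x=[9.2000] v=[0.0000]
Step 1: x=[9.1750] v=[-0.2500]
Step 2: x=[9.1257] v=[-0.4931]
Step 3: x=[9.0535] v=[-0.7225]
Step 4: x=[8.9603] v=[-0.9318]
Step 5: x=[8.8488] v=[-1.1152]
Step 6: x=[8.7220] v=[-1.2676]
Step 7: x=[8.5835] v=[-1.3848]
Step 8: x=[8.4371] v=[-1.4636]
Step 9: x=[8.2869] v=[-1.5017]
Step 10: x=[8.1371] v=[-1.4981]
Step 11: x=[7.9918] v=[-1.4529]
Step 12: x=[7.8551] v=[-1.3673]
Step 13: x=[7.7307] v=[-1.2437]
Step 14: x=[7.6221] v=[-1.0856]
Step 15: x=[7.5324] v=[-0.8973]
Step 16: x=[7.4640] v=[-0.6841]
Step 17: x=[7.4188] v=[-0.4519]
Step 18: x=[7.3981] v=[-0.2071]
Step 19: x=[7.4024] v=[0.0434]
First v>=0 after going negative at step 19, time=1.9000

Answer: 1.9000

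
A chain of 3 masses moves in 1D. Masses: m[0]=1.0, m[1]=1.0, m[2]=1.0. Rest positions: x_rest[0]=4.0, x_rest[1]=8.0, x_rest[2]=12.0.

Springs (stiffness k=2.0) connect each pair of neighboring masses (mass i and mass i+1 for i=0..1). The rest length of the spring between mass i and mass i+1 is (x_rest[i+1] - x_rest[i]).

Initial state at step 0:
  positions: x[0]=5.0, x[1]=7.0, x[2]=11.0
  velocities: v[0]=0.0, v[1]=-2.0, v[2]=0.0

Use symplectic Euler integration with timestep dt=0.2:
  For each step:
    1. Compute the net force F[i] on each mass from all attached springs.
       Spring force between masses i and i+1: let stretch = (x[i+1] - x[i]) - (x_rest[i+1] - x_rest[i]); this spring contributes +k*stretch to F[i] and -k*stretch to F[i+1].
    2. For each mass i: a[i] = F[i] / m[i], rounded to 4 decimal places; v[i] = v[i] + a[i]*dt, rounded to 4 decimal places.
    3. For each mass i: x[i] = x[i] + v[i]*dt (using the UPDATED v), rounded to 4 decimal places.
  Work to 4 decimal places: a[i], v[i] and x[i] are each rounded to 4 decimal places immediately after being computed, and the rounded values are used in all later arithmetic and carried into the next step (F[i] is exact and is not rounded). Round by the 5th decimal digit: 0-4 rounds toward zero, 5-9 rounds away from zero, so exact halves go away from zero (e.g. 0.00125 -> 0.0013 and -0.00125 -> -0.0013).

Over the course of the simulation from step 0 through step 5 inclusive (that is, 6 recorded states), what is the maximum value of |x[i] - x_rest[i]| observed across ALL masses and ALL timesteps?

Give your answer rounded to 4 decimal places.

Answer: 1.2944

Derivation:
Step 0: x=[5.0000 7.0000 11.0000] v=[0.0000 -2.0000 0.0000]
Step 1: x=[4.8400 6.7600 11.0000] v=[-0.8000 -1.2000 0.0000]
Step 2: x=[4.5136 6.7056 10.9808] v=[-1.6320 -0.2720 -0.0960]
Step 3: x=[4.0426 6.8179 10.9396] v=[-2.3552 0.5613 -0.2061]
Step 4: x=[3.4736 7.0379 10.8886] v=[-2.8451 1.0999 -0.2548]
Step 5: x=[2.8697 7.2808 10.8496] v=[-3.0194 1.2145 -0.1951]
Max displacement = 1.2944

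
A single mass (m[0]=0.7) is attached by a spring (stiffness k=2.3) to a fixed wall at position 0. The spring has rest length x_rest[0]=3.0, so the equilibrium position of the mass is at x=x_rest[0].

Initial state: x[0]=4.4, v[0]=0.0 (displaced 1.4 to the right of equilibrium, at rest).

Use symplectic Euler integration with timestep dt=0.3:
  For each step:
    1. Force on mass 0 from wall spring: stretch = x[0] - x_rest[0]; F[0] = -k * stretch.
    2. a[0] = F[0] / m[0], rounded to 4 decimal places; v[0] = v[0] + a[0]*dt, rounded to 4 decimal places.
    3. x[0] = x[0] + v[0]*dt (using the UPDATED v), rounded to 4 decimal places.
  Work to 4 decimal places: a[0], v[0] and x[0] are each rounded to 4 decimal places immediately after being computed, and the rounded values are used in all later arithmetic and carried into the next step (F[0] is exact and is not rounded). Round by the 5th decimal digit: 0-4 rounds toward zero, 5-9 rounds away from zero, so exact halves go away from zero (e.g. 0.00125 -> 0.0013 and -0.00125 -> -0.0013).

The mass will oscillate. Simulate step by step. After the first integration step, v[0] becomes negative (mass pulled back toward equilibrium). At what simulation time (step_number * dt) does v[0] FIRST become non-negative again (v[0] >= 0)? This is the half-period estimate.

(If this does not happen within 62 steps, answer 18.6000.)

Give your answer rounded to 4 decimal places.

Step 0: x=[4.4000] v=[0.0000]
Step 1: x=[3.9860] v=[-1.3800]
Step 2: x=[3.2804] v=[-2.3519]
Step 3: x=[2.4919] v=[-2.6283]
Step 4: x=[1.8537] v=[-2.1275]
Step 5: x=[1.5544] v=[-0.9976]
Step 6: x=[1.6826] v=[0.4273]
First v>=0 after going negative at step 6, time=1.8000

Answer: 1.8000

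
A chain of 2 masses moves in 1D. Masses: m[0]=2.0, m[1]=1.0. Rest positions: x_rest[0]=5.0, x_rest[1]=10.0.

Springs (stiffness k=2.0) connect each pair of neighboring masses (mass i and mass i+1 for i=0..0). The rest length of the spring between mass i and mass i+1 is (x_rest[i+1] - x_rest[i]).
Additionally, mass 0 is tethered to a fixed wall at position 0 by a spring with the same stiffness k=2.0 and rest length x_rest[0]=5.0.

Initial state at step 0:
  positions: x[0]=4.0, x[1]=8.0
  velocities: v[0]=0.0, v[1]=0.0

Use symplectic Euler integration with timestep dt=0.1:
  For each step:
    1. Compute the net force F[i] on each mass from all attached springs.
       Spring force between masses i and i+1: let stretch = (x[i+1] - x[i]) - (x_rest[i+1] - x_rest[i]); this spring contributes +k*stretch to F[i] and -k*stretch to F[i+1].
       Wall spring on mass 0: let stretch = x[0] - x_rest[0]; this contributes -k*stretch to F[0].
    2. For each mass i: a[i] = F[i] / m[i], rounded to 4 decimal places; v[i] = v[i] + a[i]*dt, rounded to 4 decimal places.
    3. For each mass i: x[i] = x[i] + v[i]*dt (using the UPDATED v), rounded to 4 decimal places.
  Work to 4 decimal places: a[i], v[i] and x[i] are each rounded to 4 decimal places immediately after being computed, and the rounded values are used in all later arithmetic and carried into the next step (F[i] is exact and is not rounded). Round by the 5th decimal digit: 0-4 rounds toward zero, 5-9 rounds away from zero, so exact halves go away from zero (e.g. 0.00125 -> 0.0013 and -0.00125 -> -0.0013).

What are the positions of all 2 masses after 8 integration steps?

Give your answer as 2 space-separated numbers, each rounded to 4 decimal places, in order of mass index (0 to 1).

Answer: 4.0385 8.6415

Derivation:
Step 0: x=[4.0000 8.0000] v=[0.0000 0.0000]
Step 1: x=[4.0000 8.0200] v=[0.0000 0.2000]
Step 2: x=[4.0002 8.0596] v=[0.0020 0.3960]
Step 3: x=[4.0010 8.1180] v=[0.0079 0.5841]
Step 4: x=[4.0030 8.1941] v=[0.0195 0.7607]
Step 5: x=[4.0068 8.2864] v=[0.0383 0.9225]
Step 6: x=[4.0134 8.3931] v=[0.0656 1.0666]
Step 7: x=[4.0236 8.5122] v=[0.1022 1.1907]
Step 8: x=[4.0385 8.6415] v=[0.1487 1.2930]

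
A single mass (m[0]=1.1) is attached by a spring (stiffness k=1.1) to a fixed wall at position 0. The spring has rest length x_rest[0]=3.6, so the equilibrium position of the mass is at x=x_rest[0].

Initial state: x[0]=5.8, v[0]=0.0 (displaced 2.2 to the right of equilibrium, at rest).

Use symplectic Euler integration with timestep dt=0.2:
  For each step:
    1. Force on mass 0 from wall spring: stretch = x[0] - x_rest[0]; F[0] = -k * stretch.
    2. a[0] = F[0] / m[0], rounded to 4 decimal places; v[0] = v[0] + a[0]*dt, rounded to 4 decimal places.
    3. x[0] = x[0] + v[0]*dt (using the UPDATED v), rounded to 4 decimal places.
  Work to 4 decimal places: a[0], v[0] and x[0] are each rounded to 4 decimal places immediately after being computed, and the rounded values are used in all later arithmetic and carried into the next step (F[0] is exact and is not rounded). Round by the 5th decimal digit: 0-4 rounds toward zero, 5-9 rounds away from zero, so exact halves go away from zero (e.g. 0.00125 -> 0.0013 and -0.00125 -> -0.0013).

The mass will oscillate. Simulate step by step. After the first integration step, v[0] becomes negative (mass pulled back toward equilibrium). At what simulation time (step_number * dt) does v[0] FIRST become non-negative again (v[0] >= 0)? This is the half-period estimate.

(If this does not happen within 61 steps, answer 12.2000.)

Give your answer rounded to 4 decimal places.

Step 0: x=[5.8000] v=[0.0000]
Step 1: x=[5.7120] v=[-0.4400]
Step 2: x=[5.5395] v=[-0.8624]
Step 3: x=[5.2894] v=[-1.2503]
Step 4: x=[4.9718] v=[-1.5882]
Step 5: x=[4.5993] v=[-1.8626]
Step 6: x=[4.1868] v=[-2.0625]
Step 7: x=[3.7508] v=[-2.1799]
Step 8: x=[3.3088] v=[-2.2101]
Step 9: x=[2.8784] v=[-2.1519]
Step 10: x=[2.4769] v=[-2.0076]
Step 11: x=[2.1203] v=[-1.7830]
Step 12: x=[1.8229] v=[-1.4871]
Step 13: x=[1.5966] v=[-1.1317]
Step 14: x=[1.4504] v=[-0.7310]
Step 15: x=[1.3902] v=[-0.3011]
Step 16: x=[1.4184] v=[0.1409]
First v>=0 after going negative at step 16, time=3.2000

Answer: 3.2000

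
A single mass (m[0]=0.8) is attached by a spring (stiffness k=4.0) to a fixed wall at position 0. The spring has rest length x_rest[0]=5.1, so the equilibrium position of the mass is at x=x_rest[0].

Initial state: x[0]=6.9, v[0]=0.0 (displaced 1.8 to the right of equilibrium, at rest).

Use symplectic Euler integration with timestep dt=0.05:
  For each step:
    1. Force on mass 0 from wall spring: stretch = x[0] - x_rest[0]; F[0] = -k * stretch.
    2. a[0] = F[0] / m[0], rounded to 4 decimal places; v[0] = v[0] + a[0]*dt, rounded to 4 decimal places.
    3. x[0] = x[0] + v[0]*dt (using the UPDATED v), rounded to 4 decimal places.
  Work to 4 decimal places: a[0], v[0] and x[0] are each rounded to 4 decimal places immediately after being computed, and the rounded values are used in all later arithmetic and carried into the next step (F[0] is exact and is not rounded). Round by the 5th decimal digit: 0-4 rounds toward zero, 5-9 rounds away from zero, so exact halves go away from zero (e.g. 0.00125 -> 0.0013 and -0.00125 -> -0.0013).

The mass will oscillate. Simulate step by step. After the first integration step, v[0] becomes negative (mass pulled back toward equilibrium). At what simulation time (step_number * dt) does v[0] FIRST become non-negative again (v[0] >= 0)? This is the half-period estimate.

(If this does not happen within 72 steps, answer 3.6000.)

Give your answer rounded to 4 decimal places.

Step 0: x=[6.9000] v=[0.0000]
Step 1: x=[6.8775] v=[-0.4500]
Step 2: x=[6.8328] v=[-0.8944]
Step 3: x=[6.7664] v=[-1.3276]
Step 4: x=[6.6792] v=[-1.7442]
Step 5: x=[6.5723] v=[-2.1390]
Step 6: x=[6.4469] v=[-2.5071]
Step 7: x=[6.3047] v=[-2.8438]
Step 8: x=[6.1475] v=[-3.1450]
Step 9: x=[5.9772] v=[-3.4069]
Step 10: x=[5.7959] v=[-3.6262]
Step 11: x=[5.6059] v=[-3.8002]
Step 12: x=[5.4096] v=[-3.9267]
Step 13: x=[5.2094] v=[-4.0041]
Step 14: x=[5.0078] v=[-4.0315]
Step 15: x=[4.8074] v=[-4.0085]
Step 16: x=[4.6106] v=[-3.9354]
Step 17: x=[4.4199] v=[-3.8131]
Step 18: x=[4.2377] v=[-3.6431]
Step 19: x=[4.0663] v=[-3.4275]
Step 20: x=[3.9078] v=[-3.1691]
Step 21: x=[3.7642] v=[-2.8711]
Step 22: x=[3.6373] v=[-2.5372]
Step 23: x=[3.5287] v=[-2.1715]
Step 24: x=[3.4398] v=[-1.7787]
Step 25: x=[3.3716] v=[-1.3637]
Step 26: x=[3.3250] v=[-0.9316]
Step 27: x=[3.3006] v=[-0.4879]
Step 28: x=[3.2987] v=[-0.0381]
Step 29: x=[3.3193] v=[0.4122]
First v>=0 after going negative at step 29, time=1.4500

Answer: 1.4500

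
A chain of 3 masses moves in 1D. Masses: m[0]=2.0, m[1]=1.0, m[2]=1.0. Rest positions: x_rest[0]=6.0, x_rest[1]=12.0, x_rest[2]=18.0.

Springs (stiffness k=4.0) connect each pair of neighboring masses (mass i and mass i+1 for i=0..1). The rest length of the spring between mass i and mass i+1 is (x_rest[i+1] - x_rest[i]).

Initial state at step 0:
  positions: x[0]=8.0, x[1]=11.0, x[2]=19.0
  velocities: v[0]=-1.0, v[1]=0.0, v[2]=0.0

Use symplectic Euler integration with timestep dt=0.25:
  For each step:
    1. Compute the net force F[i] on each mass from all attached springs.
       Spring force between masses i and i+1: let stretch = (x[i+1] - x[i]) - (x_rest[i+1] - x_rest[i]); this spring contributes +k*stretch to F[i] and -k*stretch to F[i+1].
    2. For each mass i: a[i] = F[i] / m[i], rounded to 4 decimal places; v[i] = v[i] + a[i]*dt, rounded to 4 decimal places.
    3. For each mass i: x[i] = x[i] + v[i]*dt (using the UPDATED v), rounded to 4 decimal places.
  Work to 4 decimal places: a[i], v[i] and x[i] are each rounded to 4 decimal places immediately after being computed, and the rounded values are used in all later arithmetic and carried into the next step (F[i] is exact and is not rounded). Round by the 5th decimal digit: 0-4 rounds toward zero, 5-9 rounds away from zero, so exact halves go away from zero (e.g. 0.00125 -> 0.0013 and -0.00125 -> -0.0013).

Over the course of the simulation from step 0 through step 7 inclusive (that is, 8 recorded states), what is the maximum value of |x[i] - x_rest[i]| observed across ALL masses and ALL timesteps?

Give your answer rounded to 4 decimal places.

Answer: 2.6524

Derivation:
Step 0: x=[8.0000 11.0000 19.0000] v=[-1.0000 0.0000 0.0000]
Step 1: x=[7.3750 12.2500 18.5000] v=[-2.5000 5.0000 -2.0000]
Step 2: x=[6.6094 13.8438 17.9375] v=[-3.0625 6.3750 -2.2500]
Step 3: x=[5.9981 14.6524 17.8516] v=[-2.4453 3.2343 -0.3437]
Step 4: x=[5.7186 14.0972 18.4659] v=[-1.1182 -2.2208 2.4571]
Step 5: x=[5.7364 12.5395 19.4880] v=[0.0711 -6.2307 4.0884]
Step 6: x=[5.8546 11.0182 20.2730] v=[0.4727 -6.0853 3.1399]
Step 7: x=[5.8682 10.5197 20.2443] v=[0.0545 -1.9941 -0.1149]
Max displacement = 2.6524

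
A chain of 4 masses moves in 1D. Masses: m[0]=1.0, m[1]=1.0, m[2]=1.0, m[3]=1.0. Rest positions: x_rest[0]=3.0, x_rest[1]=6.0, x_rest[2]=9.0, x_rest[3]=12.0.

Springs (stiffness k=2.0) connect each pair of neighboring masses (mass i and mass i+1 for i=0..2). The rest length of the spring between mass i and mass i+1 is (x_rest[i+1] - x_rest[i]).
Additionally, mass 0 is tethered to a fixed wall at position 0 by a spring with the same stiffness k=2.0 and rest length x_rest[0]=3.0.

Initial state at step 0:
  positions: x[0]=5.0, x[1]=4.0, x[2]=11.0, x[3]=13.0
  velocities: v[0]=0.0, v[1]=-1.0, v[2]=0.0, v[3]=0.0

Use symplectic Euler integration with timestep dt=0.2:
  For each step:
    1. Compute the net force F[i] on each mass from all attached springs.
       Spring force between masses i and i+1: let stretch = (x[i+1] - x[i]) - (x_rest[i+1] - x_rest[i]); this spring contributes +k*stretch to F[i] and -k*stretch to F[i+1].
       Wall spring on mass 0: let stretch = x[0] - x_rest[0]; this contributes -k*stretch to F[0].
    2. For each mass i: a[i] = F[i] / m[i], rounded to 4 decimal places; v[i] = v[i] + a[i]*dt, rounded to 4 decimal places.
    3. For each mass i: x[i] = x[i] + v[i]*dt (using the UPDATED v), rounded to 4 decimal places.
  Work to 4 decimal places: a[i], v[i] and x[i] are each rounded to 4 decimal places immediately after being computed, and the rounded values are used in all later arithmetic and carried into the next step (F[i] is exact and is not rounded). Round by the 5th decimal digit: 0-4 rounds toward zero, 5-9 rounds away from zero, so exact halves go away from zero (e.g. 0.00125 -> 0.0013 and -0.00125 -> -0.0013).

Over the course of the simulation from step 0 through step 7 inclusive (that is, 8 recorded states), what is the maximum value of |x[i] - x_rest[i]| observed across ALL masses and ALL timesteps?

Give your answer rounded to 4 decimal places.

Answer: 2.3446

Derivation:
Step 0: x=[5.0000 4.0000 11.0000 13.0000] v=[0.0000 -1.0000 0.0000 0.0000]
Step 1: x=[4.5200 4.4400 10.6000 13.0800] v=[-2.4000 2.2000 -2.0000 0.4000]
Step 2: x=[3.6720 5.3792 9.9056 13.2016] v=[-4.2400 4.6960 -3.4720 0.6080]
Step 3: x=[2.6668 6.5439 9.1128 13.2995] v=[-5.0259 5.8237 -3.9642 0.4896]
Step 4: x=[1.7584 7.6040 8.4494 13.3025] v=[-4.5418 5.3004 -3.3171 0.0149]
Step 5: x=[1.1770 8.2641 8.1066 13.1572] v=[-2.9069 3.3003 -1.7140 -0.7263]
Step 6: x=[1.0684 8.3446 8.1804 12.8479] v=[-0.5429 0.4025 0.3692 -1.5465]
Step 7: x=[1.4564 7.8299 8.6408 12.4052] v=[1.9402 -2.5737 2.3019 -2.2135]
Max displacement = 2.3446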